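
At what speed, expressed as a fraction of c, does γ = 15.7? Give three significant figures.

β = 0.998

β = √(1 − 1/γ²) = √(1 − 1/15.7²) = √(1 − 0.004057) = √0.9959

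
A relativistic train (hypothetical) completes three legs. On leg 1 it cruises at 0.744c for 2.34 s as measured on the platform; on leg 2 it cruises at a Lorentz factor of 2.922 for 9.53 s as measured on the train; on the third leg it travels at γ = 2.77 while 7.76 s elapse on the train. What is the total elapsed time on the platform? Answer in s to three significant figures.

Leg 1: 2.34 s is already measured on the platform.
Leg 2: γ = 2.922; Δt_2 = 2.922 × 9.53 = 27.85 s.
Leg 3: γ = 2.77; Δt_3 = 2.770 × 7.76 = 21.50 s.
Total: 2.340 + 27.85 + 21.50 s.

Δt = 51.7 s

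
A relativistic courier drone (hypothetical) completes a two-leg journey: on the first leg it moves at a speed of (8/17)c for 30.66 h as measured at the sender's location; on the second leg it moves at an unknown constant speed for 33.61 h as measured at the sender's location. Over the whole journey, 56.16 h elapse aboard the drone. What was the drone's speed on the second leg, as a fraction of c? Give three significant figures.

Leg 1: γ = 1/√(1 − (8/17)²) = 17/15 ≈ 1.133; τ_1 = 30.66/1.133 = 27.05 h.
Leg 2: speed unknown; τ_2 = 33.61/γ_2.
Total proper time: 27.05 + τ_2 = 56.16, so τ_2 = 56.16 − 27.05 = 29.11 h.
γ_2 = 33.61/29.11 = 1.155; β = √(1 − 1/γ²) = √0.2500.

β = 0.500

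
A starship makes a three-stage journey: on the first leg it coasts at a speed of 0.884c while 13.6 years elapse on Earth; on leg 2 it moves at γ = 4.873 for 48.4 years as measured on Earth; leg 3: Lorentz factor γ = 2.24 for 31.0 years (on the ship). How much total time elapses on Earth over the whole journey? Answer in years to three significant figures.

Leg 1: 13.6 years is already measured on Earth.
Leg 2: 48.4 years is already measured on Earth.
Leg 3: γ = 2.24; Δt_3 = 2.240 × 31.0 = 69.44 years.
Total: 13.60 + 48.40 + 69.44 years.

Δt = 131 years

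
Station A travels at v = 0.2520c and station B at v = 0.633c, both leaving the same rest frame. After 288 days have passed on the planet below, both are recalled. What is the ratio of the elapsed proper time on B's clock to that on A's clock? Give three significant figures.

τ_B/τ_A = 0.800

A: γ = 1/√(1 − 0.2520²) = 1/√0.9365 = 1.033. B: γ = 1/√(1 − 0.633²) = 1/√0.5993 = 1.292.
τ_A/τ_B = γ_B/γ_A = 1.292/1.033 = 1.250, so τ_B/τ_A = 0.8000.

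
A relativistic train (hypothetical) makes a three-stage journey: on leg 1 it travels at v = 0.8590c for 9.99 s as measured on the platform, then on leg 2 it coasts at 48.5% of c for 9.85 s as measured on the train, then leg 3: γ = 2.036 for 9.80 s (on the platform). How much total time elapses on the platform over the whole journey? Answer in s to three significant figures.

Δt = 31.1 s

Leg 1: 9.99 s is already measured on the platform.
Leg 2: β = 0.485; γ = 1/√(1 − 0.485²) = 1/√0.7648 = 1.143; Δt_2 = 1.143 × 9.85 = 11.26 s.
Leg 3: 9.80 s is already measured on the platform.
Total: 9.990 + 11.26 + 9.800 s.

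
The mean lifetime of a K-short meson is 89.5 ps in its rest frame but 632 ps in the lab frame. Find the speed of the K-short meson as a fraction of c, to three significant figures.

γ = Δt/τ₀ = 632/89.5 = 7.061
β = √(1 − 1/γ²) = √(1 − 0.02005) = √0.9799

v = 0.990c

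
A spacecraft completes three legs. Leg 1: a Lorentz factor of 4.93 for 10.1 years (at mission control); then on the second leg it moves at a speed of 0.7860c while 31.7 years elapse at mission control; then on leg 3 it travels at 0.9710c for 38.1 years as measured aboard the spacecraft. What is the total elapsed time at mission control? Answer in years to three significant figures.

Leg 1: 10.1 years is already measured at mission control.
Leg 2: 31.7 years is already measured at mission control.
Leg 3: γ = 1/√(1 − 0.9710²) = 1/√0.05716 = 4.183; Δt_3 = 4.183 × 38.1 = 159.4 years.
Total: 10.10 + 31.70 + 159.4 years.

Δt = 201 years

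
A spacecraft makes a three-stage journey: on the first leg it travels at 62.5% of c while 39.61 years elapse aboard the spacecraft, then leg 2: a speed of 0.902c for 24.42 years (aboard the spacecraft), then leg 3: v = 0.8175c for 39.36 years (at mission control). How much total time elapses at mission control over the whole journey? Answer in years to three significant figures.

Δt = 147 years

Leg 1: β = 0.625; γ = 1/√(1 − 0.625²) = 1/√0.6094 = 1.281; Δt_1 = 1.281 × 39.61 = 50.74 years.
Leg 2: γ = 1/√(1 − 0.902²) = 1/√0.1864 = 2.316; Δt_2 = 2.316 × 24.42 = 56.56 years.
Leg 3: 39.36 years is already measured at mission control.
Total: 50.74 + 56.56 + 39.36 years.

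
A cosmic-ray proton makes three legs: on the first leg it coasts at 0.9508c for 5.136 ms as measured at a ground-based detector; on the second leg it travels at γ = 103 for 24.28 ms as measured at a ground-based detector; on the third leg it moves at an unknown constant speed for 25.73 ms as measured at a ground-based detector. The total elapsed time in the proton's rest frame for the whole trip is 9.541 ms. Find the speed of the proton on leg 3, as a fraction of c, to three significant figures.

β = 0.954

Leg 1: γ = 1/√(1 − 0.9508²) = 1/√0.09598 = 3.228; τ_1 = 5.136/3.228 = 1.591 ms.
Leg 2: γ = 103; τ_2 = 24.28/103.0 = 0.2357 ms.
Leg 3: speed unknown; τ_3 = 25.73/γ_3.
Total proper time: 1.591 + 0.2357 + τ_3 = 9.541, so τ_3 = 9.541 − 1.827 = 7.714 ms.
γ_3 = 25.73/7.714 = 3.335; β = √(1 − 1/γ²) = √0.9101.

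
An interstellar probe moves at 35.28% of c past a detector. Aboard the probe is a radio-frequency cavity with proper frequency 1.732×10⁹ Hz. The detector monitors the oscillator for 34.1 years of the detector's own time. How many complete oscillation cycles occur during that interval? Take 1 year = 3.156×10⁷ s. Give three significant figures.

β = 0.3528; γ = 1/√(1 − 0.3528²) = 1/√0.8755 = 1.069
During 34.1 years of lab time, the oscillator's proper time advances by τ = Δt/γ = 34.1/1.069 = 31.91 years = 1.007×10⁹ s.
N = f × τ = 1.732×10⁹ × 1.007×10⁹ = 1.744×10¹⁸.

N = 1.74×10¹⁸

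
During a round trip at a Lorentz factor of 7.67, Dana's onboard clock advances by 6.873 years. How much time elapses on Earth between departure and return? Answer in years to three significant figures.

Δt = 52.7 years

γ = 7.67
Earth-frame duration is the dilated interval: Δt = γτ = 7.670 × 6.873 years.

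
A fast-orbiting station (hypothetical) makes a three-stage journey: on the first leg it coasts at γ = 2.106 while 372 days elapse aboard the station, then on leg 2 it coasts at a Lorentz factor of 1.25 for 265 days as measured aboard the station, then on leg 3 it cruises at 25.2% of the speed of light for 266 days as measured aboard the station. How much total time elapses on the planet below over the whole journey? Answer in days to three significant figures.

Δt = 1390 days

Leg 1: γ = 2.106; Δt_1 = 2.106 × 372 = 783.4 days.
Leg 2: γ = 1.25; Δt_2 = 1.250 × 265 = 331.2 days.
Leg 3: β = 0.252; γ = 1/√(1 − 0.252²) = 1/√0.9365 = 1.033; Δt_3 = 1.033 × 266 = 274.9 days.
Total: 783.4 + 331.2 + 274.9 days.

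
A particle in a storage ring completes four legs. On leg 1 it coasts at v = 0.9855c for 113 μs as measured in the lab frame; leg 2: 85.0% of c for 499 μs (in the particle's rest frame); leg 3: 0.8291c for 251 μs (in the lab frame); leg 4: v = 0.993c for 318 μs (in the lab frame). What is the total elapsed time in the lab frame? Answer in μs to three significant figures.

Leg 1: 113 μs is already measured in the lab frame.
Leg 2: β = 0.850; γ = 1/√(1 − 0.850²) = 1/√0.2775 = 1.898; Δt_2 = 1.898 × 499 = 947.3 μs.
Leg 3: 251 μs is already measured in the lab frame.
Leg 4: 318 μs is already measured in the lab frame.
Total: 113.0 + 947.3 + 251.0 + 318.0 μs.

Δt = 1630 μs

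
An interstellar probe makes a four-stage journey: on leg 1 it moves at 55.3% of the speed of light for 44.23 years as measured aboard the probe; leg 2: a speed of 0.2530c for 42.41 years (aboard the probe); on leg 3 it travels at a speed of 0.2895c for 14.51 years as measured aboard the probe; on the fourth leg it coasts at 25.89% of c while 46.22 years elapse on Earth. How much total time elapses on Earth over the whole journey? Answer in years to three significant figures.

Leg 1: β = 0.553; γ = 1/√(1 − 0.553²) = 1/√0.6942 = 1.200; Δt_1 = 1.200 × 44.23 = 53.09 years.
Leg 2: γ = 1/√(1 − 0.2530²) = 1/√0.9360 = 1.034; Δt_2 = 1.034 × 42.41 = 43.84 years.
Leg 3: γ = 1/√(1 − 0.2895²) = 1/√0.9162 = 1.045; Δt_3 = 1.045 × 14.51 = 15.16 years.
Leg 4: 46.22 years is already measured on Earth.
Total: 53.09 + 43.84 + 15.16 + 46.22 years.

Δt = 158 years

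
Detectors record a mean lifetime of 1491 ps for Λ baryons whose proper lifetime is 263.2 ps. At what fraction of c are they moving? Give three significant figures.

γ = Δt/τ₀ = 1491/263.2 = 5.665
β = √(1 − 1/γ²) = √(1 − 0.03116) = √0.9688

v = 0.984c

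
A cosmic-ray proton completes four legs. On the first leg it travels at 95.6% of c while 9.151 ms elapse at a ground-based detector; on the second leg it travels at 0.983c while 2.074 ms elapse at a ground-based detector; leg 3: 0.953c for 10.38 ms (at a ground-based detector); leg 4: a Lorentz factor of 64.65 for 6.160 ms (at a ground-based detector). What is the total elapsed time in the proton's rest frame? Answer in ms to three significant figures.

Leg 1: β = 0.956; γ = 1/√(1 − 0.956²) = 1/√0.08606 = 3.409; τ_1 = 9.151/3.409 = 2.685 ms.
Leg 2: γ = 1/√(1 − 0.983²) = 1/√0.03371 = 5.446; τ_2 = 2.074/5.446 = 0.3808 ms.
Leg 3: γ = 1/√(1 − 0.953²) = 1/√0.09179 = 3.301; τ_3 = 10.38/3.301 = 3.145 ms.
Leg 4: γ = 64.65; τ_4 = 6.160/64.65 = 0.09528 ms.
Total: 2.685 + 0.3808 + 3.145 + 0.09528 ms.

τ = 6.31 ms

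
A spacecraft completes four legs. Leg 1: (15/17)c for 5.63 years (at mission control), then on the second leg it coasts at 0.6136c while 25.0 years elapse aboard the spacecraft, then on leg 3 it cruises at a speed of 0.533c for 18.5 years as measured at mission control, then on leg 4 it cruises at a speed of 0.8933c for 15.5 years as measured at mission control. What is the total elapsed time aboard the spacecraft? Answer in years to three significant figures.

τ = 50.3 years

Leg 1: γ = 1/√(1 − (15/17)²) = 17/8 = 2.125; τ_1 = 5.63/2.125 = 2.649 years.
Leg 2: 25.0 years is already measured aboard the spacecraft.
Leg 3: γ = 1/√(1 − 0.533²) = 1/√0.7159 = 1.182; τ_3 = 18.5/1.182 = 15.65 years.
Leg 4: γ = 1/√(1 − 0.8933²) = 1/√0.2020 = 2.225; τ_4 = 15.5/2.225 = 6.967 years.
Total: 2.649 + 25.00 + 15.65 + 6.967 years.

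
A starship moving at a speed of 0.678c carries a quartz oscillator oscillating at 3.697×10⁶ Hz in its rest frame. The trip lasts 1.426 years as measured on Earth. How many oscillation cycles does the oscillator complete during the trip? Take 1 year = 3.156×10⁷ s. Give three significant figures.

γ = 1/√(1 − 0.678²) = 1/√0.5403 = 1.360
The oscillator's own cycle count is N = f × τ where τ is the proper time on the ship. τ = Δt/γ = 1.426/1.360 = 1.048 years = 3.308×10⁷ s.
N = 3.697×10⁶ × 3.308×10⁷ = 1.223×10¹⁴.

N = 1.22×10¹⁴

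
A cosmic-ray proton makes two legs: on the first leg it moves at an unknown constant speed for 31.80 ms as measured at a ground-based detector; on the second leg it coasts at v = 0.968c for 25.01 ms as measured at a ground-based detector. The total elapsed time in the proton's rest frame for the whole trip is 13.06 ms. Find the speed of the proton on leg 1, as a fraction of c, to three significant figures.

β = 0.977

Leg 1: speed unknown; τ_1 = 31.80/γ_1.
Leg 2: γ = 1/√(1 − 0.968²) = 1/√0.06298 = 3.985; τ_2 = 25.01/3.985 = 6.276 ms.
Total proper time: τ_1 + 6.276 = 13.06, so τ_1 = 13.06 − 6.276 = 6.784 ms.
γ_1 = 31.80/6.784 = 4.688; β = √(1 − 1/γ²) = √0.9545.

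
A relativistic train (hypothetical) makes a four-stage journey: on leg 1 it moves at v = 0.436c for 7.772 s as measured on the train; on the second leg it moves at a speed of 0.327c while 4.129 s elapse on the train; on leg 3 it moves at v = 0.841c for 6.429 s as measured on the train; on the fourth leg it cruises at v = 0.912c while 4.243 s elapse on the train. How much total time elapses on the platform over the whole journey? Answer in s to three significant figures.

Leg 1: γ = 1/√(1 − 0.436²) = 1/√0.8099 = 1.111; Δt_1 = 1.111 × 7.772 = 8.636 s.
Leg 2: γ = 1/√(1 − 0.327²) = 1/√0.8931 = 1.058; Δt_2 = 1.058 × 4.129 = 4.369 s.
Leg 3: γ = 1/√(1 − 0.841²) = 1/√0.2927 = 1.848; Δt_3 = 1.848 × 6.429 = 11.88 s.
Leg 4: γ = 1/√(1 − 0.912²) = 1/√0.1683 = 2.438; Δt_4 = 2.438 × 4.243 = 10.34 s.
Total: 8.636 + 4.369 + 11.88 + 10.34 s.

Δt = 35.2 s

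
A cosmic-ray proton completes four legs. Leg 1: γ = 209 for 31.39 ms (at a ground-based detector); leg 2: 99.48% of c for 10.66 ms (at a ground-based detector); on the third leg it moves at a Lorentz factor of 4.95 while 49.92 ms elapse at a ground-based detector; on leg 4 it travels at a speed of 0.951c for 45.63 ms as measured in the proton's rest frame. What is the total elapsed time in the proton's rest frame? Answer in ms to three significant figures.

Leg 1: γ = 209; τ_1 = 31.39/209.0 = 0.1502 ms.
Leg 2: β = 0.9948; γ = 1/√(1 − 0.9948²) = 1/√0.01037 = 9.819; τ_2 = 10.66/9.819 = 1.086 ms.
Leg 3: γ = 4.95; τ_3 = 49.92/4.950 = 10.08 ms.
Leg 4: 45.63 ms is already measured in the proton's rest frame.
Total: 0.1502 + 1.086 + 10.08 + 45.63 ms.

τ = 57.0 ms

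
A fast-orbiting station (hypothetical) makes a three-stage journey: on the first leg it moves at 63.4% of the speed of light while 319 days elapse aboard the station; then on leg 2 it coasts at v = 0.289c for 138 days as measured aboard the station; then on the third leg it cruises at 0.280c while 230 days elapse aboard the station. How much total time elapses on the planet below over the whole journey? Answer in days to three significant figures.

Leg 1: β = 0.634; γ = 1/√(1 − 0.634²) = 1/√0.5980 = 1.293; Δt_1 = 1.293 × 319 = 412.5 days.
Leg 2: γ = 1/√(1 − 0.289²) = 1/√0.9165 = 1.045; Δt_2 = 1.045 × 138 = 144.2 days.
Leg 3: γ = 1/√(1 − 0.280²) = 25/24 ≈ 1.042; Δt_3 = 1.042 × 230 = 239.6 days.
Total: 412.5 + 144.2 + 239.6 days.

Δt = 796 days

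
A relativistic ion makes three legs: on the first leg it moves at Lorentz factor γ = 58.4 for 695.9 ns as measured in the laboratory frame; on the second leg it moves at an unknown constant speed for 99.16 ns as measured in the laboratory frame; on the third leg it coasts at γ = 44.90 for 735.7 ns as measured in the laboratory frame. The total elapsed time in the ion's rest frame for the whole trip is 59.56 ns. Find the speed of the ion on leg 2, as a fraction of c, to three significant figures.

Leg 1: γ = 58.4; τ_1 = 695.9/58.40 = 11.92 ns.
Leg 2: speed unknown; τ_2 = 99.16/γ_2.
Leg 3: γ = 44.90; τ_3 = 735.7/44.90 = 16.39 ns.
Total proper time: 11.92 + τ_2 + 16.39 = 59.56, so τ_2 = 59.56 − 28.30 = 31.26 ns.
γ_2 = 99.16/31.26 = 3.172; β = √(1 − 1/γ²) = √0.9006.

β = 0.949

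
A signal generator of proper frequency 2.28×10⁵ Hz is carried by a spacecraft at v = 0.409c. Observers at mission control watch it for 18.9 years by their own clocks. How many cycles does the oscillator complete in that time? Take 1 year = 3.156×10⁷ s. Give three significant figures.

γ = 1/√(1 − 0.409²) = 1/√0.8327 = 1.096
During 18.9 years of lab time, the oscillator's proper time advances by τ = Δt/γ = 18.9/1.096 = 17.25 years = 5.443×10⁸ s.
N = f × τ = 2.28×10⁵ × 5.443×10⁸ = 1.241×10¹⁴.

N = 1.24×10¹⁴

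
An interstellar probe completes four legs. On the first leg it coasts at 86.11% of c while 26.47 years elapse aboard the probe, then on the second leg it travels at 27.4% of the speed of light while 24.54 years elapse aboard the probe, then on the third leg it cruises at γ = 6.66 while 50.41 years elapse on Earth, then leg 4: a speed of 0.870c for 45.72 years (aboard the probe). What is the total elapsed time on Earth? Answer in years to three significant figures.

Leg 1: β = 0.8611; γ = 1/√(1 − 0.8611²) = 1/√0.2585 = 1.967; Δt_1 = 1.967 × 26.47 = 52.06 years.
Leg 2: β = 0.274; γ = 1/√(1 − 0.274²) = 1/√0.9249 = 1.040; Δt_2 = 1.040 × 24.54 = 25.52 years.
Leg 3: 50.41 years is already measured on Earth.
Leg 4: γ = 1/√(1 − 0.870²) = 1/√0.2431 = 2.028; Δt_4 = 2.028 × 45.72 = 92.73 years.
Total: 52.06 + 25.52 + 50.41 + 92.73 years.

Δt = 221 years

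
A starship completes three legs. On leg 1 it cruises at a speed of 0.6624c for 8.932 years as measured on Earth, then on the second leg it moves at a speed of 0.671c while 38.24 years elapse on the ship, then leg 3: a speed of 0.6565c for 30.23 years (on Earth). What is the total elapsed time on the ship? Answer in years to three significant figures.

Leg 1: γ = 1/√(1 − 0.6624²) = 1/√0.5612 = 1.335; τ_1 = 8.932/1.335 = 6.691 years.
Leg 2: 38.24 years is already measured on the ship.
Leg 3: γ = 1/√(1 − 0.6565²) = 1/√0.5690 = 1.326; τ_3 = 30.23/1.326 = 22.80 years.
Total: 6.691 + 38.24 + 22.80 years.

τ = 67.7 years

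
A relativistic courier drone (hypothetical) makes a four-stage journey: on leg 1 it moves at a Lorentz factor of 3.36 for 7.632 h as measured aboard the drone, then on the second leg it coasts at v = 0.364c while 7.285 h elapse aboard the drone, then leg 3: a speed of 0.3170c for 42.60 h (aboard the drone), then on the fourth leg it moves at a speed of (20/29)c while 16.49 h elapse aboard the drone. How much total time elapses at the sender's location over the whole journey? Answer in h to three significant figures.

Δt = 101 h

Leg 1: γ = 3.36; Δt_1 = 3.360 × 7.632 = 25.64 h.
Leg 2: γ = 1/√(1 − 0.364²) = 1/√0.8675 = 1.074; Δt_2 = 1.074 × 7.285 = 7.822 h.
Leg 3: γ = 1/√(1 − 0.3170²) = 1/√0.8995 = 1.054; Δt_3 = 1.054 × 42.60 = 44.92 h.
Leg 4: γ = 1/√(1 − (20/29)²) = 29/21 ≈ 1.381; Δt_4 = 1.381 × 16.49 = 22.77 h.
Total: 25.64 + 7.822 + 44.92 + 22.77 h.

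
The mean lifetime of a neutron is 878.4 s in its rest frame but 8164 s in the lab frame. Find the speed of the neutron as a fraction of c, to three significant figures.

v = 0.994c

γ = Δt/τ₀ = 8164/878.4 = 9.294
β = √(1 − 1/γ²) = √(1 − 0.01158) = √0.9884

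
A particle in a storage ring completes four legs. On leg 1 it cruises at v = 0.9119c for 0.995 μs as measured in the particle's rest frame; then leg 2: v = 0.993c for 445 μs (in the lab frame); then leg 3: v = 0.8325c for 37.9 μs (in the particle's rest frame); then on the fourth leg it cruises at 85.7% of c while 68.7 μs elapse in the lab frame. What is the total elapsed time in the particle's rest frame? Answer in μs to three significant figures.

τ = 127 μs

Leg 1: 0.995 μs is already measured in the particle's rest frame.
Leg 2: γ = 1/√(1 − 0.993²) = 1/√0.01395 = 8.466; τ_2 = 445/8.466 = 52.56 μs.
Leg 3: 37.9 μs is already measured in the particle's rest frame.
Leg 4: β = 0.857; γ = 1/√(1 − 0.857²) = 1/√0.2656 = 1.941; τ_4 = 68.7/1.941 = 35.40 μs.
Total: 0.9950 + 52.56 + 37.90 + 35.40 μs.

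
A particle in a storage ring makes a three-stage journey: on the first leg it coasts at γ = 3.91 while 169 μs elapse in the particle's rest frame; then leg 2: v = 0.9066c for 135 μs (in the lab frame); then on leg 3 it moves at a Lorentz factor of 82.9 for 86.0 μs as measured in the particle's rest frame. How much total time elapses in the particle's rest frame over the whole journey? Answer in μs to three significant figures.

τ = 312 μs

Leg 1: 169 μs is already measured in the particle's rest frame.
Leg 2: γ = 1/√(1 − 0.9066²) = 1/√0.1781 = 2.370; τ_2 = 135/2.370 = 56.97 μs.
Leg 3: 86.0 μs is already measured in the particle's rest frame.
Total: 169.0 + 56.97 + 86.00 μs.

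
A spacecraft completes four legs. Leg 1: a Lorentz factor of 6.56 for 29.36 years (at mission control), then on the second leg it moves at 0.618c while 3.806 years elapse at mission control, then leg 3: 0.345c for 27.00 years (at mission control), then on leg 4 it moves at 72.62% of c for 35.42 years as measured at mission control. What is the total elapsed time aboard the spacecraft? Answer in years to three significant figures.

τ = 57.2 years

Leg 1: γ = 6.56; τ_1 = 29.36/6.560 = 4.476 years.
Leg 2: γ = 1/√(1 − 0.618²) = 1/√0.6181 = 1.272; τ_2 = 3.806/1.272 = 2.992 years.
Leg 3: γ = 1/√(1 − 0.345²) = 1/√0.8810 = 1.065; τ_3 = 27.00/1.065 = 25.34 years.
Leg 4: β = 0.7262; γ = 1/√(1 − 0.7262²) = 1/√0.4726 = 1.455; τ_4 = 35.42/1.455 = 24.35 years.
Total: 4.476 + 2.992 + 25.34 + 24.35 years.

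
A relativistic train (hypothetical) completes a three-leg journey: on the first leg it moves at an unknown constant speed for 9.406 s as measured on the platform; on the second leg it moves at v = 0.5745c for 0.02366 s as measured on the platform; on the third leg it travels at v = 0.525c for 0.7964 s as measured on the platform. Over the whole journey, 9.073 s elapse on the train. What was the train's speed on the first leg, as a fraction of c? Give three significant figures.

β = 0.455

Leg 1: speed unknown; τ_1 = 9.406/γ_1.
Leg 2: γ = 1/√(1 − 0.5745²) = 1/√0.6699 = 1.222; τ_2 = 0.02366/1.222 = 0.01937 s.
Leg 3: γ = 1/√(1 − 0.525²) = 1/√0.7244 = 1.175; τ_3 = 0.7964/1.175 = 0.6778 s.
Total proper time: τ_1 + 0.01937 + 0.6778 = 9.073, so τ_1 = 9.073 − 0.6972 = 8.376 s.
γ_1 = 9.406/8.376 = 1.123; β = √(1 − 1/γ²) = √0.2071.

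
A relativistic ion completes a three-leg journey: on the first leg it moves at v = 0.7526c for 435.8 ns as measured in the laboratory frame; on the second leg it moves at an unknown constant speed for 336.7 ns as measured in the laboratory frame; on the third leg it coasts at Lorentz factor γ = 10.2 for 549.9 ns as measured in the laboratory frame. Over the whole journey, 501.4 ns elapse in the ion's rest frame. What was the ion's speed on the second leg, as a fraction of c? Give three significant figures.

Leg 1: γ = 1/√(1 − 0.7526²) = 1/√0.4336 = 1.519; τ_1 = 435.8/1.519 = 287.0 ns.
Leg 2: speed unknown; τ_2 = 336.7/γ_2.
Leg 3: γ = 10.2; τ_3 = 549.9/10.20 = 53.91 ns.
Total proper time: 287.0 + τ_2 + 53.91 = 501.4, so τ_2 = 501.4 − 340.9 = 160.5 ns.
γ_2 = 336.7/160.5 = 2.098; β = √(1 − 1/γ²) = √0.7727.

β = 0.879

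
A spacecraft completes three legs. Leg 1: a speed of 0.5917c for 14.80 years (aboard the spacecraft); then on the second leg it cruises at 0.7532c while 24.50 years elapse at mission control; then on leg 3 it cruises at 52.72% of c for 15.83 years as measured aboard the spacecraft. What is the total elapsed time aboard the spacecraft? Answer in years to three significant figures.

Leg 1: 14.80 years is already measured aboard the spacecraft.
Leg 2: γ = 1/√(1 − 0.7532²) = 1/√0.4327 = 1.520; τ_2 = 24.50/1.520 = 16.12 years.
Leg 3: 15.83 years is already measured aboard the spacecraft.
Total: 14.80 + 16.12 + 15.83 years.

τ = 46.7 years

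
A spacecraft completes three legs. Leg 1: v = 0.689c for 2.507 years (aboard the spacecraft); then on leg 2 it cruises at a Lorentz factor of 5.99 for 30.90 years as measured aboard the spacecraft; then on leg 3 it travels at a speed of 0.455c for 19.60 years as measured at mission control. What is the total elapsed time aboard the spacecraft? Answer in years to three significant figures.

Leg 1: 2.507 years is already measured aboard the spacecraft.
Leg 2: 30.90 years is already measured aboard the spacecraft.
Leg 3: γ = 1/√(1 − 0.455²) = 1/√0.7930 = 1.123; τ_3 = 19.60/1.123 = 17.45 years.
Total: 2.507 + 30.90 + 17.45 years.

τ = 50.9 years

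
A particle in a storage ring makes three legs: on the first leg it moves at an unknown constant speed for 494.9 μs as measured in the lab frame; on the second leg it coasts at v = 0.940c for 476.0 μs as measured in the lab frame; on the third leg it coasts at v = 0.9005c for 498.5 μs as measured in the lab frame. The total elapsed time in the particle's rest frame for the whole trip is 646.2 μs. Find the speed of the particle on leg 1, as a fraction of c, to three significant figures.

β = 0.842

Leg 1: speed unknown; τ_1 = 494.9/γ_1.
Leg 2: γ = 1/√(1 − 0.940²) = 1/√0.1164 = 2.931; τ_2 = 476.0/2.931 = 162.4 μs.
Leg 3: γ = 1/√(1 − 0.9005²) = 1/√0.1891 = 2.300; τ_3 = 498.5/2.300 = 216.8 μs.
Total proper time: τ_1 + 162.4 + 216.8 = 646.2, so τ_1 = 646.2 − 379.2 = 267.0 μs.
γ_1 = 494.9/267.0 = 1.853; β = √(1 − 1/γ²) = √0.7089.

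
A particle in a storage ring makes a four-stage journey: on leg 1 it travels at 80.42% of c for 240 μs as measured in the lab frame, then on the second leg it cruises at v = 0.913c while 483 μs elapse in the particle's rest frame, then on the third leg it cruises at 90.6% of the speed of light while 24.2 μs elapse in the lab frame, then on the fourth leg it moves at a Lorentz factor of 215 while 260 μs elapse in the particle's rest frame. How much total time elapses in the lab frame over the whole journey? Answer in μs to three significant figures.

Δt = 5.73×10⁴ μs

Leg 1: 240 μs is already measured in the lab frame.
Leg 2: γ = 1/√(1 − 0.913²) = 1/√0.1664 = 2.451; Δt_2 = 2.451 × 483 = 1184 μs.
Leg 3: 24.2 μs is already measured in the lab frame.
Leg 4: γ = 215; Δt_4 = 215.0 × 260 = 5.590×10⁴ μs.
Total: 240.0 + 1184 + 24.20 + 5.590×10⁴ μs.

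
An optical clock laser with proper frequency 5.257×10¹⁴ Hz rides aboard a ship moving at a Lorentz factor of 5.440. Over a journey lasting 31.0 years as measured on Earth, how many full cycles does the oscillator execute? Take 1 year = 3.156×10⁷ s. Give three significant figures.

N = 9.45×10²²

γ = 5.440
The oscillator's own cycle count is N = f × τ where τ is the proper time on the ship. τ = Δt/γ = 31.0/5.440 = 5.699 years = 1.798×10⁸ s.
N = 5.257×10¹⁴ × 1.798×10⁸ = 9.454×10²².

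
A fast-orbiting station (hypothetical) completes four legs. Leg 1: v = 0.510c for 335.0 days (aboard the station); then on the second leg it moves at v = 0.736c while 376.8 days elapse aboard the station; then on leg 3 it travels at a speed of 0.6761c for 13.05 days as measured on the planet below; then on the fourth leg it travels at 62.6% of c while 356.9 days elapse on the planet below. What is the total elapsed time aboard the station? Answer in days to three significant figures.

Leg 1: 335.0 days is already measured aboard the station.
Leg 2: 376.8 days is already measured aboard the station.
Leg 3: γ = 1/√(1 − 0.6761²) = 1/√0.5429 = 1.357; τ_3 = 13.05/1.357 = 9.615 days.
Leg 4: β = 0.626; γ = 1/√(1 − 0.626²) = 1/√0.6081 = 1.282; τ_4 = 356.9/1.282 = 278.3 days.
Total: 335.0 + 376.8 + 9.615 + 278.3 days.

τ = 1000 days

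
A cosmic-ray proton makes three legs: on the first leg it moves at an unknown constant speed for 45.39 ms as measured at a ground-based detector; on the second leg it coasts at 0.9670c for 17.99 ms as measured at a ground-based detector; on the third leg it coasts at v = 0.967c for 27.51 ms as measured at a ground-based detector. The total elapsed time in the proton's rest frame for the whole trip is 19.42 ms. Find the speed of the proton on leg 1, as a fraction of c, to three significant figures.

Leg 1: speed unknown; τ_1 = 45.39/γ_1.
Leg 2: γ = 1/√(1 − 0.9670²) = 1/√0.06491 = 3.925; τ_2 = 17.99/3.925 = 4.583 ms.
Leg 3: γ = 1/√(1 − 0.967²) = 1/√0.06491 = 3.925; τ_3 = 27.51/3.925 = 7.009 ms.
Total proper time: τ_1 + 4.583 + 7.009 = 19.42, so τ_1 = 19.42 − 11.59 = 7.828 ms.
γ_1 = 45.39/7.828 = 5.799; β = √(1 − 1/γ²) = √0.9703.

β = 0.985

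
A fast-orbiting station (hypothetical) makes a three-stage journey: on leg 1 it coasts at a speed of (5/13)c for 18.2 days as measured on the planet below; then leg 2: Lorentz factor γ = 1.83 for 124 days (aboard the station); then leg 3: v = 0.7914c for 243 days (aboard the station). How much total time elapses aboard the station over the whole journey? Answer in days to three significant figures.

τ = 384 days

Leg 1: γ = 1/√(1 − (5/13)²) = 13/12 ≈ 1.083; τ_1 = 18.2/1.083 = 16.80 days.
Leg 2: 124 days is already measured aboard the station.
Leg 3: 243 days is already measured aboard the station.
Total: 16.80 + 124.0 + 243.0 days.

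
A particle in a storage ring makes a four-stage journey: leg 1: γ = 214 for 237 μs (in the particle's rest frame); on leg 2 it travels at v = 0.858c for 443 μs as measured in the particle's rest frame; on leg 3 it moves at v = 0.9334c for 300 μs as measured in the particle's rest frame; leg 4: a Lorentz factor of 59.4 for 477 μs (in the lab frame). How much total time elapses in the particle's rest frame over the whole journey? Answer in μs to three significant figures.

τ = 988 μs

Leg 1: 237 μs is already measured in the particle's rest frame.
Leg 2: 443 μs is already measured in the particle's rest frame.
Leg 3: 300 μs is already measured in the particle's rest frame.
Leg 4: γ = 59.4; τ_4 = 477/59.40 = 8.030 μs.
Total: 237.0 + 443.0 + 300.0 + 8.030 μs.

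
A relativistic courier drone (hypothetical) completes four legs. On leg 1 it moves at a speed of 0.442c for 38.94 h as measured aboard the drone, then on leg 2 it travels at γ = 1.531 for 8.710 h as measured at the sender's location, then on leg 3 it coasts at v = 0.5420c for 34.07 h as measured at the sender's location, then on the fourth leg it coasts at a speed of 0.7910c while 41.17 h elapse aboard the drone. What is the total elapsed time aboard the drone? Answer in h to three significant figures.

Leg 1: 38.94 h is already measured aboard the drone.
Leg 2: γ = 1.531; τ_2 = 8.710/1.531 = 5.689 h.
Leg 3: γ = 1/√(1 − 0.5420²) = 1/√0.7062 = 1.190; τ_3 = 34.07/1.190 = 28.63 h.
Leg 4: 41.17 h is already measured aboard the drone.
Total: 38.94 + 5.689 + 28.63 + 41.17 h.

τ = 114 h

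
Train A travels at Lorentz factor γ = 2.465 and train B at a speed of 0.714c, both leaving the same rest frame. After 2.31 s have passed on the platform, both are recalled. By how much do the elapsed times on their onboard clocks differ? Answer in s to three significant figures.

A: γ = 2.465; τ_A = 2.31/2.465 = 0.9371 s.
B: γ = 1/√(1 − 0.714²) = 1/√0.4902 = 1.428; τ_B = 2.31/1.428 = 1.617 s.

|τ_A − τ_B| = 0.680 s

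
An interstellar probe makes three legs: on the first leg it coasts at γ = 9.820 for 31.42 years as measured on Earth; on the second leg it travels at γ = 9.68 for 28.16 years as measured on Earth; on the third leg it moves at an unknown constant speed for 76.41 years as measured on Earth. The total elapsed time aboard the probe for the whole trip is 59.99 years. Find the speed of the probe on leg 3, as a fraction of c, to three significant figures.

β = 0.709

Leg 1: γ = 9.820; τ_1 = 31.42/9.820 = 3.200 years.
Leg 2: γ = 9.68; τ_2 = 28.16/9.680 = 2.909 years.
Leg 3: speed unknown; τ_3 = 76.41/γ_3.
Total proper time: 3.200 + 2.909 + τ_3 = 59.99, so τ_3 = 59.99 − 6.109 = 53.88 years.
γ_3 = 76.41/53.88 = 1.418; β = √(1 − 1/γ²) = √0.5027.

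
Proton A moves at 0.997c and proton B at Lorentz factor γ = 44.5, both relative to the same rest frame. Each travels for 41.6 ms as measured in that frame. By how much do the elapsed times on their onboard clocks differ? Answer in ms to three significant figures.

|τ_A − τ_B| = 2.29 ms

A: γ = 1/√(1 − 0.997²) = 1/√0.005991 = 12.92; τ_A = 41.6/12.92 = 3.220 ms.
B: γ = 44.5; τ_B = 41.6/44.50 = 0.9348 ms.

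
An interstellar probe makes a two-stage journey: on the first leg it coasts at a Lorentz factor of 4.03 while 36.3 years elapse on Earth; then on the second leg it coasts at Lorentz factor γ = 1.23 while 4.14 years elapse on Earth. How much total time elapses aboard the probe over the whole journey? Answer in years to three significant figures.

Leg 1: γ = 4.03; τ_1 = 36.3/4.030 = 9.007 years.
Leg 2: γ = 1.23; τ_2 = 4.14/1.230 = 3.366 years.
Total: 9.007 + 3.366 years.

τ = 12.4 years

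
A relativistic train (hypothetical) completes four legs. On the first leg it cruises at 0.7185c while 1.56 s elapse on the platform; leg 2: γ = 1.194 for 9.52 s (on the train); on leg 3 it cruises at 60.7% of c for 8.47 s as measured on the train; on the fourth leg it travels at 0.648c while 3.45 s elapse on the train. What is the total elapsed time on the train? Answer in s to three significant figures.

τ = 22.5 s

Leg 1: γ = 1/√(1 − 0.7185²) = 1/√0.4838 = 1.438; τ_1 = 1.56/1.438 = 1.085 s.
Leg 2: 9.52 s is already measured on the train.
Leg 3: 8.47 s is already measured on the train.
Leg 4: 3.45 s is already measured on the train.
Total: 1.085 + 9.520 + 8.470 + 3.450 s.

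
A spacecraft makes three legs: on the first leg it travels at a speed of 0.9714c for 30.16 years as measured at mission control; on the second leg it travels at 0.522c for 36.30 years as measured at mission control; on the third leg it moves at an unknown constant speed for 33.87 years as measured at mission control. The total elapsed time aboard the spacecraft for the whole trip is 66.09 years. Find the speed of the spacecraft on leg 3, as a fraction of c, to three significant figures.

Leg 1: γ = 1/√(1 − 0.9714²) = 1/√0.05638 = 4.211; τ_1 = 30.16/4.211 = 7.161 years.
Leg 2: γ = 1/√(1 − 0.522²) = 1/√0.7275 = 1.172; τ_2 = 36.30/1.172 = 30.96 years.
Leg 3: speed unknown; τ_3 = 33.87/γ_3.
Total proper time: 7.161 + 30.96 + τ_3 = 66.09, so τ_3 = 66.09 − 38.12 = 27.97 years.
γ_3 = 33.87/27.97 = 1.211; β = √(1 − 1/γ²) = √0.3182.

β = 0.564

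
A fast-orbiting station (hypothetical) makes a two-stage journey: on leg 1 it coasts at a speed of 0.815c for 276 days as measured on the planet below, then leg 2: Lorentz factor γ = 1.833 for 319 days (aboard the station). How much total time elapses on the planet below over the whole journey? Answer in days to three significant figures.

Δt = 861 days

Leg 1: 276 days is already measured on the planet below.
Leg 2: γ = 1.833; Δt_2 = 1.833 × 319 = 584.7 days.
Total: 276.0 + 584.7 days.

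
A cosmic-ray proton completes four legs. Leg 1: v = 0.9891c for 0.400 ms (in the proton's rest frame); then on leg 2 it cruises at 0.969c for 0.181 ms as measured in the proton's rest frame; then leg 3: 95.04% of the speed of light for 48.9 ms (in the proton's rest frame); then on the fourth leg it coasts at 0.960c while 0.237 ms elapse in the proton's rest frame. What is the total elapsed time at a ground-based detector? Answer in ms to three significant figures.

Leg 1: γ = 1/√(1 − 0.9891²) = 1/√0.02168 = 6.791; Δt_1 = 6.791 × 0.400 = 2.717 ms.
Leg 2: γ = 1/√(1 − 0.969²) = 1/√0.06104 = 4.048; Δt_2 = 4.048 × 0.181 = 0.7326 ms.
Leg 3: β = 0.9504; γ = 1/√(1 − 0.9504²) = 1/√0.09674 = 3.215; Δt_3 = 3.215 × 48.9 = 157.2 ms.
Leg 4: γ = 1/√(1 − 0.960²) = 25/7 ≈ 3.571; Δt_4 = 3.571 × 0.237 = 0.8464 ms.
Total: 2.717 + 0.7326 + 157.2 + 0.8464 ms.

Δt = 162 ms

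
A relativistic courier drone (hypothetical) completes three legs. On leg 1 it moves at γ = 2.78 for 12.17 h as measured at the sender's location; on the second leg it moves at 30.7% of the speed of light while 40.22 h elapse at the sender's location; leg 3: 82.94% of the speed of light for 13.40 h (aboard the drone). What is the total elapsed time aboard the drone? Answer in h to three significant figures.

τ = 56.1 h

Leg 1: γ = 2.78; τ_1 = 12.17/2.780 = 4.378 h.
Leg 2: β = 0.307; γ = 1/√(1 − 0.307²) = 1/√0.9058 = 1.051; τ_2 = 40.22/1.051 = 38.28 h.
Leg 3: 13.40 h is already measured aboard the drone.
Total: 4.378 + 38.28 + 13.40 h.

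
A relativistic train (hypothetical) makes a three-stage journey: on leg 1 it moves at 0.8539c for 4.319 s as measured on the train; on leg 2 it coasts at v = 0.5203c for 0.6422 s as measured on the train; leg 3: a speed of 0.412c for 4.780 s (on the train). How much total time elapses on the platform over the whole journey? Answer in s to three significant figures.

Leg 1: γ = 1/√(1 − 0.8539²) = 1/√0.2709 = 1.921; Δt_1 = 1.921 × 4.319 = 8.299 s.
Leg 2: γ = 1/√(1 − 0.5203²) = 1/√0.7293 = 1.171; Δt_2 = 1.171 × 0.6422 = 0.7520 s.
Leg 3: γ = 1/√(1 − 0.412²) = 1/√0.8303 = 1.097; Δt_3 = 1.097 × 4.780 = 5.246 s.
Total: 8.299 + 0.7520 + 5.246 s.

Δt = 14.3 s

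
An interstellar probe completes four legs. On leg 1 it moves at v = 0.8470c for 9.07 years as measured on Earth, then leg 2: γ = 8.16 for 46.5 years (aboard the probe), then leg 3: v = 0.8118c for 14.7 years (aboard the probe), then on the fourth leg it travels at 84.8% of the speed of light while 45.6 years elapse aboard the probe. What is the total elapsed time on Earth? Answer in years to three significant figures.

Δt = 500 years

Leg 1: 9.07 years is already measured on Earth.
Leg 2: γ = 8.16; Δt_2 = 8.160 × 46.5 = 379.4 years.
Leg 3: γ = 1/√(1 − 0.8118²) = 1/√0.3410 = 1.713; Δt_3 = 1.713 × 14.7 = 25.17 years.
Leg 4: β = 0.848; γ = 1/√(1 − 0.848²) = 1/√0.2809 = 1.887; Δt_4 = 1.887 × 45.6 = 86.04 years.
Total: 9.070 + 379.4 + 25.17 + 86.04 years.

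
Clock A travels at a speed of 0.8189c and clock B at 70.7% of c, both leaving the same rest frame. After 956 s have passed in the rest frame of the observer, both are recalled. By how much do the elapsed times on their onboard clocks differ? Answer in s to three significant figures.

A: γ = 1/√(1 − 0.8189²) = 1/√0.3294 = 1.742; τ_A = 956/1.742 = 548.7 s.
B: β = 0.707; γ = 1/√(1 − 0.707²) = 1/√0.5002 = 1.414; τ_B = 956/1.414 = 676.1 s.

|τ_A − τ_B| = 127 s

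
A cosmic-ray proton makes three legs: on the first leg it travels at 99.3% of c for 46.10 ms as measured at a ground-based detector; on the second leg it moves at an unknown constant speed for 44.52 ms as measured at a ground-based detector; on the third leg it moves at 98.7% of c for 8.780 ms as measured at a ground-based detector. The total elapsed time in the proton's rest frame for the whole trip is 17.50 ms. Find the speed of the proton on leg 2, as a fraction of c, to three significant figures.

Leg 1: β = 0.993; γ = 1/√(1 − 0.993²) = 1/√0.01395 = 8.466; τ_1 = 46.10/8.466 = 5.445 ms.
Leg 2: speed unknown; τ_2 = 44.52/γ_2.
Leg 3: β = 0.987; γ = 1/√(1 − 0.987²) = 1/√0.02583 = 6.222; τ_3 = 8.780/6.222 = 1.411 ms.
Total proper time: 5.445 + τ_2 + 1.411 = 17.50, so τ_2 = 17.50 − 6.856 = 10.64 ms.
γ_2 = 44.52/10.64 = 4.183; β = √(1 − 1/γ²) = √0.9428.

β = 0.971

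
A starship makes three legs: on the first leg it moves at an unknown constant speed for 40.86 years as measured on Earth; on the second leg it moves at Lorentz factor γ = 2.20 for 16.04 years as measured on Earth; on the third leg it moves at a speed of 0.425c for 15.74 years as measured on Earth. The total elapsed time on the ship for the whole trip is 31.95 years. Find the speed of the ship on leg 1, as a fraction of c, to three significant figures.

Leg 1: speed unknown; τ_1 = 40.86/γ_1.
Leg 2: γ = 2.20; τ_2 = 16.04/2.200 = 7.291 years.
Leg 3: γ = 1/√(1 − 0.425²) = 1/√0.8194 = 1.105; τ_3 = 15.74/1.105 = 14.25 years.
Total proper time: τ_1 + 7.291 + 14.25 = 31.95, so τ_1 = 31.95 − 21.54 = 10.41 years.
γ_1 = 40.86/10.41 = 3.925; β = √(1 − 1/γ²) = √0.9351.

β = 0.967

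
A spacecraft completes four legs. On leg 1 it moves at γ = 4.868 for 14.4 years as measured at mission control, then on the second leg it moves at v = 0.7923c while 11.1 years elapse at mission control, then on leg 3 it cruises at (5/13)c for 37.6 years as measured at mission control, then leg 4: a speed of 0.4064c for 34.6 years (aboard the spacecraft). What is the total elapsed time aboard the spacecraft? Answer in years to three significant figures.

τ = 79.0 years

Leg 1: γ = 4.868; τ_1 = 14.4/4.868 = 2.958 years.
Leg 2: γ = 1/√(1 − 0.7923²) = 1/√0.3723 = 1.639; τ_2 = 11.1/1.639 = 6.772 years.
Leg 3: γ = 1/√(1 − (5/13)²) = 13/12 ≈ 1.083; τ_3 = 37.6/1.083 = 34.71 years.
Leg 4: 34.6 years is already measured aboard the spacecraft.
Total: 2.958 + 6.772 + 34.71 + 34.60 years.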